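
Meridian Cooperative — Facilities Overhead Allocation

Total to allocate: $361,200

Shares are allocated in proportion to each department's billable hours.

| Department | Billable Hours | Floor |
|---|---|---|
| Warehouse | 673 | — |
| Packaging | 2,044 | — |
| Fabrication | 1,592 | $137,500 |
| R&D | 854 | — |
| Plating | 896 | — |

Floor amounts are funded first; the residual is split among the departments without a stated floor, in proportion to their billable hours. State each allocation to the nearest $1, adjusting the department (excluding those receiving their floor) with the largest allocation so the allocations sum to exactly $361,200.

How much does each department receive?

Fund the minimums — Fabrication $137,500. Remaining pool $223,700.
Remaining pool split over remaining billable hours 4,467: Warehouse 33,702.73 → $33,703; Packaging 102,360.15 → $102,360; R&D 42,766.91 → $42,767; Plating 44,870.20 → $44,870.

Warehouse: $33,703 | Packaging: $102,360 | Fabrication: $137,500 | R&D: $42,767 | Plating: $44,870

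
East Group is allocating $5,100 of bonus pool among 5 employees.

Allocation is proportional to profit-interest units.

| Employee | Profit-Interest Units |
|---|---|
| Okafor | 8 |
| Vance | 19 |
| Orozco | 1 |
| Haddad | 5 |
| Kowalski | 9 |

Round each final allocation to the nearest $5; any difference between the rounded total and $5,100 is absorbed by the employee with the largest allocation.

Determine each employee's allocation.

Okafor: $970 · Vance: $2,310 · Orozco: $120 · Haddad: $605 · Kowalski: $1,095

Profit-interest units total: 42.
Pro-rata amounts: Okafor 8/42 × $5,100 = 971.43; Vance 19/42 × $5,100 = 2,307.14; Orozco 1/42 × $5,100 = 121.43; Haddad 5/42 × $5,100 = 607.14; Kowalski 9/42 × $5,100 = 1,092.86.
After rounding ($5): Okafor $970; Vance $2,305; Orozco $120; Haddad $605; Kowalski $1,095. Sum = $5,095.
Difference $5,100 − $5,095 = +$5 applied to largest allocation (Vance): Vance becomes $2,310.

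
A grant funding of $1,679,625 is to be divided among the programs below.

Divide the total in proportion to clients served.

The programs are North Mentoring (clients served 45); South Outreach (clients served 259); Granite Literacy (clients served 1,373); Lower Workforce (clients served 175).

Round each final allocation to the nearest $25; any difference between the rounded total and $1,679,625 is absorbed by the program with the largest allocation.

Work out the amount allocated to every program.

Total clients served = 1,852.
Proportional shares: North Mentoring 45/1,852 × $1,679,625 = 40,811.62; South Outreach 259/1,852 × $1,679,625 = 234,893.56; Granite Literacy 1,373/1,852 × $1,679,625 = 1,245,207.95; Lower Workforce 175/1,852 × $1,679,625 = 158,711.87.
Rounded to nearest $25: North Mentoring $40,800; South Outreach $234,900; Granite Literacy $1,245,200; Lower Workforce $158,700. Sum = $1,679,600.
Difference $1,679,625 − $1,679,600 = +$25 applied to largest allocation (Granite Literacy): Granite Literacy becomes $1,245,225.

North Mentoring: $40,800 · South Outreach: $234,900 · Granite Literacy: $1,245,225 · Lower Workforce: $158,700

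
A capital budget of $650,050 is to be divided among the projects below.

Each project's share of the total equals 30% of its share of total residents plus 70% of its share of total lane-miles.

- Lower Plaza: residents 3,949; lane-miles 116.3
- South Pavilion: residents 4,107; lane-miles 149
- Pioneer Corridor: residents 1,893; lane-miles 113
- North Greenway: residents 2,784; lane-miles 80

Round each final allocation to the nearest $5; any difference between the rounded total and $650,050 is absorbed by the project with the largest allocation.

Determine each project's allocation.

Totals — residents 12,733, lane-miles 458.3.
Combined weights (30% residents + 70% lane-miles): Lower Plaza 0.2707; South Pavilion 0.3243; Pioneer Corridor 0.2172; North Greenway 0.1878.
Pro-rata amounts: Lower Plaza 175,953.22; South Pavilion 210,840.14; Pioneer Corridor 141,187.62; North Greenway 122,069.02.
After rounding ($5): Lower Plaza $175,955; South Pavilion $210,840; Pioneer Corridor $141,190; North Greenway $122,070. Sum = $650,055.
Difference $650,050 − $650,055 = −$5 applied to largest allocation (South Pavilion): South Pavilion becomes $210,835.

Lower Plaza: $175,955 | South Pavilion: $210,835 | Pioneer Corridor: $141,190 | North Greenway: $122,070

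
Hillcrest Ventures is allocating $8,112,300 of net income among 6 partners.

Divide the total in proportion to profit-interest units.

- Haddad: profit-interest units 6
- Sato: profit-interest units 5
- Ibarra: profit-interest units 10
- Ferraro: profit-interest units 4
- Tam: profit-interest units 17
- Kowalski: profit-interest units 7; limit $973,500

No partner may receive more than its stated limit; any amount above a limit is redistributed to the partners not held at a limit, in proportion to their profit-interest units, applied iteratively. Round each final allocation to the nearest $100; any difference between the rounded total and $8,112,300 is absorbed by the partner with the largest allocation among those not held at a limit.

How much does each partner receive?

Haddad: $1,019,800 · Sato: $849,900 · Ibarra: $1,699,700 · Ferraro: $679,900 · Tam: $2,889,500 · Kowalski: $973,500

Profit-interest units total: 49.
Proportional shares (ignoring caps): Haddad 993,342.86; Sato 827,785.71; Ibarra 1,655,571.43; Ferraro 662,228.57; Tam 2,814,471.43; Kowalski 1,158,900.00.
Capped: Kowalski ($973,500); balance $7,138,800 reallocated over remaining profit-interest units 42.
Shares after redistribution: Haddad 1,019,828.57 → $1,019,800; Sato 849,857.14 → $849,900; Ibarra 1,699,714.29 → $1,699,700; Ferraro 679,885.71 → $679,900; Tam 2,889,514.29 → $2,889,500.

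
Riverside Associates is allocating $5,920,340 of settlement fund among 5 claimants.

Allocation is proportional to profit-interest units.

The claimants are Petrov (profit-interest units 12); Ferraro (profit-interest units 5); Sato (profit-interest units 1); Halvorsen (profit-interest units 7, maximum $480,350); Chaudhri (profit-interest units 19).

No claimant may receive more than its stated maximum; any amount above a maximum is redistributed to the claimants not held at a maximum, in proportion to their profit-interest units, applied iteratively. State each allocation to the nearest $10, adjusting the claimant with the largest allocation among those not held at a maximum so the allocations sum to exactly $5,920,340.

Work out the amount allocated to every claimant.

Petrov: $1,764,320; Ferraro: $735,130; Sato: $147,030; Halvorsen: $480,350; Chaudhri: $2,793,510

Sum of profit-interest units: 44.
Unconstrained shares: Petrov 1,614,638.18; Ferraro 672,765.91; Sato 134,553.18; Halvorsen 941,872.27; Chaudhri 2,556,510.45.
Capped: Halvorsen ($480,350); residual $5,439,990 reallocated over remaining profit-interest units 37.
Remaining shares: Petrov 1,764,321.08 → $1,764,320; Ferraro 735,133.78 → $735,130; Sato 147,026.76 → $147,030; Chaudhri 2,793,508.38 → $2,793,510.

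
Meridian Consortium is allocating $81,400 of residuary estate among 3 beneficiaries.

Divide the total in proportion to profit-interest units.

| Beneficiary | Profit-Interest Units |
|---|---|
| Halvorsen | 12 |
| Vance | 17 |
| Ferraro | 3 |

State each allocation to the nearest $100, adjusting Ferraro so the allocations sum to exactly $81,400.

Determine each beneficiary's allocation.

Profit-interest units total: 32.
Raw shares: Halvorsen 12/32 × $81,400 = 30,525.00; Vance 17/32 × $81,400 = 43,243.75; Ferraro 3/32 × $81,400 = 7,631.25.
Rounded to nearest $100: Halvorsen $30,500; Vance $43,200; Ferraro $7,600. Sum = $81,300.
Difference $81,400 − $81,300 = +$100 applied to Ferraro: Ferraro becomes $7,700.

Halvorsen: $30,500; Vance: $43,200; Ferraro: $7,700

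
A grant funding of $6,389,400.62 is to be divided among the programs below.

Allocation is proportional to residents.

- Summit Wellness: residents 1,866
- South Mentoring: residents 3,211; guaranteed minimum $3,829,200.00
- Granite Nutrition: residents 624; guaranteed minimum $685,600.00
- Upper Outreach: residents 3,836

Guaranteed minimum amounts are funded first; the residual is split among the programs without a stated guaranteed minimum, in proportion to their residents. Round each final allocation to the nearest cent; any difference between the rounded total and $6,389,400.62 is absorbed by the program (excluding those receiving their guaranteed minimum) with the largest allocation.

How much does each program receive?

Fund the minimums — South Mentoring $3,829,200.00; Granite Nutrition $685,600.00. Remaining pool $1,874,600.62.
Remaining pool split over remaining residents 5,702: Summit Wellness 613,469.7925 → $613,469.79; Upper Outreach 1,261,130.8275 → $1,261,130.83.

Summit Wellness: $613,469.79; South Mentoring: $3,829,200.00; Granite Nutrition: $685,600.00; Upper Outreach: $1,261,130.83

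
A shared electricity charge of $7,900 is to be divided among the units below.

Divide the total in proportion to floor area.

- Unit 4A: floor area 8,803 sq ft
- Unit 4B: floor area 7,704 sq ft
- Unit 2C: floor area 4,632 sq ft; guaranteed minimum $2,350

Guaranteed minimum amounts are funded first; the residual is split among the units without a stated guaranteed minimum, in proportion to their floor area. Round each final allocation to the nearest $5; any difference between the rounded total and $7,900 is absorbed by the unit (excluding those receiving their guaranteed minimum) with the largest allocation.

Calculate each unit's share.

Minimums first: Unit 2C $2,350. Balance $5,550.
Balance split over remaining floor area 16,507: Unit 4A 2,959.75 → $2,960; Unit 4B 2,590.25 → $2,590.

Unit 4A: $2,960 · Unit 4B: $2,590 · Unit 2C: $2,350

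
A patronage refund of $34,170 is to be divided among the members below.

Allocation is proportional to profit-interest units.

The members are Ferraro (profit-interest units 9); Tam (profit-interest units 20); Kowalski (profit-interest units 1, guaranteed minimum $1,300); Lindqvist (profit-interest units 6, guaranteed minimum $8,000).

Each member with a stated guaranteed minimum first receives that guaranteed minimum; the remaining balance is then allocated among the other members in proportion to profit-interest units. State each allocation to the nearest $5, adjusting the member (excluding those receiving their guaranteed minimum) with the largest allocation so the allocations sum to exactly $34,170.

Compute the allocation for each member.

Ferraro: $7,720 · Tam: $17,150 · Kowalski: $1,300 · Lindqvist: $8,000

Guaranteed amounts: Kowalski $1,300; Lindqvist $8,000. Remaining pool $24,870.
Remaining pool split over remaining profit-interest units 29: Ferraro 7,718.28 → $7,720; Tam 17,151.72 → $17,150.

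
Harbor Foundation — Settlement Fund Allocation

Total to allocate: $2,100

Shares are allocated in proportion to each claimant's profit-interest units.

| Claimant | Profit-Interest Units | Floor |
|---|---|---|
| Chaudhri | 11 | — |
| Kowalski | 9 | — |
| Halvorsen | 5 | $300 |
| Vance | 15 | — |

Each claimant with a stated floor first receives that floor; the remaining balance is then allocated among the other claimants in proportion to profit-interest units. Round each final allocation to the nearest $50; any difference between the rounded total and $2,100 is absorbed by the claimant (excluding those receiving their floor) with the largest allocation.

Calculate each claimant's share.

Guaranteed amounts: Halvorsen $300. Residual $1,800.
Residual split over remaining profit-interest units 35: Chaudhri 565.71 → $550; Kowalski 462.86 → $450; Vance 771.43 → $750.
Rounding difference +$50 applied to Vance → $800.

Chaudhri: $550 · Kowalski: $450 · Halvorsen: $300 · Vance: $800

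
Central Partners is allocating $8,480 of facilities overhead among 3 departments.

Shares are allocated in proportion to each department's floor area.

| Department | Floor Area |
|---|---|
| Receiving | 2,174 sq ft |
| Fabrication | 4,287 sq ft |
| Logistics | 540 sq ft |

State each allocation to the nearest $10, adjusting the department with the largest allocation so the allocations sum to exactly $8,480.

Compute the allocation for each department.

Sum of floor area: 7,001.
Pro-rata amounts: Receiving 2,174/7,001 × $8,480 = 2,633.27; Fabrication 4,287/7,001 × $8,480 = 5,192.65; Logistics 540/7,001 × $8,480 = 654.08.
Rounded to nearest $10: Receiving $2,630; Fabrication $5,190; Logistics $650. Sum = $8,470.
Difference $8,480 − $8,470 = +$10 applied to largest allocation (Fabrication): Fabrication becomes $5,200.

Receiving: $2,630; Fabrication: $5,200; Logistics: $650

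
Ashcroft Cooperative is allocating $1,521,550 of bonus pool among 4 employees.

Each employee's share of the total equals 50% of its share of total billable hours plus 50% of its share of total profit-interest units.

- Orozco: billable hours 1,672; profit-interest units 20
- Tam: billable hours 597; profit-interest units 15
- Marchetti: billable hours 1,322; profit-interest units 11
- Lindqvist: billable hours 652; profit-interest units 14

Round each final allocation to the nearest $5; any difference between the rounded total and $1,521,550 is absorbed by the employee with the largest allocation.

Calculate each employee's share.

Orozco: $553,385 | Tam: $297,235 | Marchetti: $376,510 | Lindqvist: $294,420

Billable hours total 4,243; profit-interest units total 60.
Combined weights (50% billable hours + 50% profit-interest units): Orozco 0.3637; Tam 0.1954; Marchetti 0.2475; Lindqvist 0.1935.
Raw shares: Orozco 553,383.28; Tam 297,236.57; Marchetti 376,511.61; Lindqvist 294,418.55.
After rounding ($5): Orozco $553,385; Tam $297,235; Marchetti $376,510; Lindqvist $294,420. Sum = $1,521,550.
Rounded total matches; no reconciliation needed.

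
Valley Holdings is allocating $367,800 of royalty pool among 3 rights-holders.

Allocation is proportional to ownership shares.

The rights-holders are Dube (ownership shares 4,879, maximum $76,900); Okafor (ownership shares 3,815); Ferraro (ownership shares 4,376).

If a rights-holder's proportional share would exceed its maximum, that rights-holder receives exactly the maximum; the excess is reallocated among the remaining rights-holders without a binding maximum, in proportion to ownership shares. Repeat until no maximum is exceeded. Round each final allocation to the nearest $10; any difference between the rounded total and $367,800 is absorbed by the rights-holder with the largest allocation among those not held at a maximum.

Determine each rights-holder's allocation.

Dube: $76,900; Okafor: $135,490; Ferraro: $155,410

Ownership shares total: 13,070.
Unconstrained shares: Dube 137,298.87; Okafor 107,357.08; Ferraro 123,144.06.
Cap binds for Dube ($76,900); balance $290,900 reallocated over remaining ownership shares 8,191.
Redistributed shares: Okafor 135,488.16 → $135,490; Ferraro 155,411.84 → $155,410.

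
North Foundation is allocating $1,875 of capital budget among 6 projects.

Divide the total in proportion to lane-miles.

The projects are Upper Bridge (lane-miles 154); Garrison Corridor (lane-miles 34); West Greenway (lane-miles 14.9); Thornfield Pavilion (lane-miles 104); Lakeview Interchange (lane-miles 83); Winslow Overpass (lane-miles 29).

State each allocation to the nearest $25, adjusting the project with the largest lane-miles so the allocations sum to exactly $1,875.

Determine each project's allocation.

Upper Bridge: $675 · Garrison Corridor: $150 · West Greenway: $75 · Thornfield Pavilion: $475 · Lakeview Interchange: $375 · Winslow Overpass: $125

Combined lane-miles = 418.9.
Raw shares: Upper Bridge 154/418.9 × $1,875 = 689.31; Garrison Corridor 34/418.9 × $1,875 = 152.18; West Greenway 14.9/418.9 × $1,875 = 66.69; Thornfield Pavilion 104/418.9 × $1,875 = 465.50; Lakeview Interchange 83/418.9 × $1,875 = 371.51; Winslow Overpass 29/418.9 × $1,875 = 129.80.
At nearest $25: Upper Bridge $700; Garrison Corridor $150; West Greenway $75; Thornfield Pavilion $475; Lakeview Interchange $375; Winslow Overpass $125. Sum = $1,900.
Difference $1,875 − $1,900 = −$25 applied to largest lane-miles (Upper Bridge): Upper Bridge becomes $675.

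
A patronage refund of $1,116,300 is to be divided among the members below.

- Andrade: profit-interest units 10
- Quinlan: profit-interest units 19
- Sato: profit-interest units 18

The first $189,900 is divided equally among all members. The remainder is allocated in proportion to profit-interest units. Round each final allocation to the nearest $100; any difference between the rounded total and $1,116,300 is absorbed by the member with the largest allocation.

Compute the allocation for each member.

First tranche $189,900 split equally: $63,300 each.
Remainder $926,400 by profit-interest units (total 47): Andrade 197,106.38 → $197,100; Quinlan 374,502.13 → $374,500; Sato 354,791.49 → $354,800.
Totals: Andrade $63,300 + $197,100 = $260,400; Quinlan $63,300 + $374,500 = $437,800; Sato $63,300 + $354,800 = $418,100.

Andrade: $260,400 | Quinlan: $437,800 | Sato: $418,100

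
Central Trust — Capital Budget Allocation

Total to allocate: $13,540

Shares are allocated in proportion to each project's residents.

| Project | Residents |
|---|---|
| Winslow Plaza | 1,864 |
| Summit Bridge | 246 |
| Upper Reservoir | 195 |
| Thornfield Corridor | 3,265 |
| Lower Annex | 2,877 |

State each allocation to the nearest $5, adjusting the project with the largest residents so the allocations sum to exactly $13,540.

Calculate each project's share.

Winslow Plaza: $2,990; Summit Bridge: $395; Upper Reservoir: $315; Thornfield Corridor: $5,230; Lower Annex: $4,610

Sum of residents: 8,447.
Pro-rata amounts: Winslow Plaza 1,864/8,447 × $13,540 = 2,987.87; Summit Bridge 246/8,447 × $13,540 = 394.32; Upper Reservoir 195/8,447 × $13,540 = 312.57; Thornfield Corridor 3,265/8,447 × $13,540 = 5,233.59; Lower Annex 2,877/8,447 × $13,540 = 4,611.65.
Rounded to nearest $5: Winslow Plaza $2,990; Summit Bridge $395; Upper Reservoir $315; Thornfield Corridor $5,235; Lower Annex $4,610. Sum = $13,545.
Difference $13,540 − $13,545 = −$5 applied to largest residents (Thornfield Corridor): Thornfield Corridor becomes $5,230.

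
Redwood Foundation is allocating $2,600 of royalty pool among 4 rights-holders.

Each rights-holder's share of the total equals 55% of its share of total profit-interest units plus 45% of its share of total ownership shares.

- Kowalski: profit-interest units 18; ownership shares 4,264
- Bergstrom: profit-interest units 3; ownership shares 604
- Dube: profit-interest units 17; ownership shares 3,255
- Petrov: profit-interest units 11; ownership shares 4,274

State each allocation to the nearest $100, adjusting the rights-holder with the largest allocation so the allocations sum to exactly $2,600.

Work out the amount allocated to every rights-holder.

Kowalski: $1,000; Bergstrom: $100; Dube: $800; Petrov: $700

Profit-interest units total 49; ownership shares total 12,397.
Combined weights (55% profit-interest units + 45% ownership shares): Kowalski 0.3568; Bergstrom 0.0556; Dube 0.3090; Petrov 0.2786.
Raw shares: Kowalski 927.73; Bergstrom 144.56; Dube 803.32; Petrov 724.39.
At nearest $100: Kowalski $900; Bergstrom $100; Dube $800; Petrov $700. Sum = $2,500.
Difference $2,600 − $2,500 = +$100 applied to largest allocation (Kowalski): Kowalski becomes $1,000.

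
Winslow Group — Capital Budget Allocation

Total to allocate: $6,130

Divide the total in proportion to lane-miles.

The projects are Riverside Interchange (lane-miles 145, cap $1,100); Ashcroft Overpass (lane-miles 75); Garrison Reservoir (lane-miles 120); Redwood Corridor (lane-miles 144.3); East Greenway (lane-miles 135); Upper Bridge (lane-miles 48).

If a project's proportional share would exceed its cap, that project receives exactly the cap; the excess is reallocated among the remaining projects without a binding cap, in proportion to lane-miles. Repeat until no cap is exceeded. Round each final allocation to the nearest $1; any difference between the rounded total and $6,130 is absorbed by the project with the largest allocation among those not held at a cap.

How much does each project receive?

Riverside Interchange: $1,100; Ashcroft Overpass: $722; Garrison Reservoir: $1,156; Redwood Corridor: $1,390; East Greenway: $1,300; Upper Bridge: $462

Combined lane-miles = 667.3.
Pro-rata shares before constraints: Riverside Interchange 1,332.01; Ashcroft Overpass 688.97; Garrison Reservoir 1,102.35; Redwood Corridor 1,325.58; East Greenway 1,240.15; Upper Bridge 440.94.
Capped: Riverside Interchange ($1,100); remaining pool $5,030 reallocated over remaining lane-miles 522.3.
Remaining shares: Ashcroft Overpass 722.29 → $722; Garrison Reservoir 1,155.66 → $1,156; Redwood Corridor 1,389.68 → $1,390; East Greenway 1,300.11 → $1,300; Upper Bridge 462.26 → $462.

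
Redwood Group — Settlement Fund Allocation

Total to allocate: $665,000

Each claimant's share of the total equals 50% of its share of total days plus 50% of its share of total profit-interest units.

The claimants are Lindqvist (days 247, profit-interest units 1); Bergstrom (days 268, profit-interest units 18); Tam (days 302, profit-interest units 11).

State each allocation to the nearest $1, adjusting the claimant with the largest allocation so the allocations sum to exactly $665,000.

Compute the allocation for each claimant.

Totals — days 817, profit-interest units 30.
Composite weights (50% days + 50% profit-interest units): Lindqvist 0.1678; Bergstrom 0.4640; Tam 0.3682.
Pro-rata amounts: Lindqvist 111,606.59; Bergstrom 308,569.77; Tam 244,823.64.
Rounded to nearest $1: Lindqvist $111,607; Bergstrom $308,570; Tam $244,824. Sum = $665,001.
Difference $665,000 − $665,001 = −$1 applied to largest allocation (Bergstrom): Bergstrom becomes $308,569.

Lindqvist: $111,607 · Bergstrom: $308,569 · Tam: $244,824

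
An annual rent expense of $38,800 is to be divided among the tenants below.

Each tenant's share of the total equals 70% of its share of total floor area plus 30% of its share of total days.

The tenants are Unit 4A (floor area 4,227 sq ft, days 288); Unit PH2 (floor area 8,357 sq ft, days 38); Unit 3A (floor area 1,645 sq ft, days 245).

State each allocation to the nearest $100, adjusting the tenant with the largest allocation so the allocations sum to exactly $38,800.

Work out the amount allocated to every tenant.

Unit 4A: $13,900; Unit PH2: $16,800; Unit 3A: $8,100

Totals — floor area 14,229, days 571.
Combined weights (70% floor area + 30% days): Unit 4A 0.3593; Unit PH2 0.4311; Unit 3A 0.2096.
Pro-rata amounts: Unit 4A 13,939.37; Unit PH2 16,726.30; Unit 3A 8,134.34.
At nearest $100: Unit 4A $13,900; Unit PH2 $16,700; Unit 3A $8,100. Sum = $38,700.
Difference $38,800 − $38,700 = +$100 applied to largest allocation (Unit PH2): Unit PH2 becomes $16,800.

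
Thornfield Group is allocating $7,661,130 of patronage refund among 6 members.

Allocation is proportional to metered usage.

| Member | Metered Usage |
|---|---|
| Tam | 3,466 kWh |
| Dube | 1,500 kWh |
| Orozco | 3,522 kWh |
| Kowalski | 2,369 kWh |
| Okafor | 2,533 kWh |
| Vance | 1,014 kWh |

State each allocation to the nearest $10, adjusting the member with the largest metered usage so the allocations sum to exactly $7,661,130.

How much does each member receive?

Combined metered usage = 14,404.
Unrounded shares: Tam 3,466/14,404 × $7,661,130 = 1,843,479.35; Dube 1,500/14,404 × $7,661,130 = 797,812.76; Orozco 3,522/14,404 × $7,661,130 = 1,873,264.36; Kowalski 2,369/14,404 × $7,661,130 = 1,260,012.29; Okafor 2,533/14,404 × $7,661,130 = 1,347,239.81; Vance 1,014/14,404 × $7,661,130 = 539,321.43.
Rounded to nearest $10: Tam $1,843,480; Dube $797,810; Orozco $1,873,260; Kowalski $1,260,010; Okafor $1,347,240; Vance $539,320. Sum = $7,661,120.
Difference $7,661,130 − $7,661,120 = +$10 applied to largest metered usage (Orozco): Orozco becomes $1,873,270.

Tam: $1,843,480 · Dube: $797,810 · Orozco: $1,873,270 · Kowalski: $1,260,010 · Okafor: $1,347,240 · Vance: $539,320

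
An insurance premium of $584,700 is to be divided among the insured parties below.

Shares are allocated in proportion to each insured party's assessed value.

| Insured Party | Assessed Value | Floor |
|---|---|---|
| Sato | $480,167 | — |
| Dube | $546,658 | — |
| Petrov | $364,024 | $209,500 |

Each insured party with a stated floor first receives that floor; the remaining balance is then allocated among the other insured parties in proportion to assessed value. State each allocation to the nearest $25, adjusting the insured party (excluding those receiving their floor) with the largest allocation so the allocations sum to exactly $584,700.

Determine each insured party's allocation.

Sato: $175,450 | Dube: $199,750 | Petrov: $209,500

Minimums first: Petrov $209,500. Residual $375,200.
Residual split over remaining assessed value 1,026,825: Sato 175,452.15 → $175,450; Dube 199,747.85 → $199,750.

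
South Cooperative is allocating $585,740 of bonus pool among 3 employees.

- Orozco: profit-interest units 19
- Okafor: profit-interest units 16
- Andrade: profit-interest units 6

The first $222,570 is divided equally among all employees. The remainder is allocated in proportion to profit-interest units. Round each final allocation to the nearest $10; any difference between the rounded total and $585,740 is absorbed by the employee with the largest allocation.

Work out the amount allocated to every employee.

Orozco: $242,490 · Okafor: $215,910 · Andrade: $127,340

First tranche $222,570 split equally: $74,190 each.
Remainder $363,170 by profit-interest units (total 41): Orozco 168,298.29 → $168,300; Okafor 141,724.88 → $141,720; Andrade 53,146.83 → $53,150.
Totals: Orozco $74,190 + $168,300 = $242,490; Okafor $74,190 + $141,720 = $215,910; Andrade $74,190 + $53,150 = $127,340.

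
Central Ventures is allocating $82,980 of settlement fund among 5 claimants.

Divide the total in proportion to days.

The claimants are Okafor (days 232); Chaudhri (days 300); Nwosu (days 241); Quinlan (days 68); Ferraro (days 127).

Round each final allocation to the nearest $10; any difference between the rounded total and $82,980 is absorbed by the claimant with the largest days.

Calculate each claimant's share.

Days total: 968.
Unrounded shares: Okafor 232/968 × $82,980 = 19,887.77; Chaudhri 300/968 × $82,980 = 25,716.94; Nwosu 241/968 × $82,980 = 20,659.28; Quinlan 68/968 × $82,980 = 5,829.17; Ferraro 127/968 × $82,980 = 10,886.84.
At nearest $10: Okafor $19,890; Chaudhri $25,720; Nwosu $20,660; Quinlan $5,830; Ferraro $10,890. Sum = $82,990.
Difference $82,980 − $82,990 = −$10 applied to largest days (Chaudhri): Chaudhri becomes $25,710.

Okafor: $19,890 · Chaudhri: $25,710 · Nwosu: $20,660 · Quinlan: $5,830 · Ferraro: $10,890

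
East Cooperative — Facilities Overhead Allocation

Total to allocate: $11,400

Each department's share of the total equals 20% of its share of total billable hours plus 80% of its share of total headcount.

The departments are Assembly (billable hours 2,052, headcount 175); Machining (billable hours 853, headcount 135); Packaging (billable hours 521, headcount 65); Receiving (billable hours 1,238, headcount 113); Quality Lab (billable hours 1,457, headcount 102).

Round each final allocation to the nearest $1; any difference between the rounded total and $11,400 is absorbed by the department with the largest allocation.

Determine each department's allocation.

Assembly: $3,469 | Machining: $2,405 | Packaging: $1,199 | Receiving: $2,208 | Quality Lab: $2,119

Billable hours total 6,121; headcount total 590.
Combined weights (20% billable hours + 80% headcount): Assembly 0.3043; Machining 0.2109; Packaging 0.1052; Receiving 0.1937; Quality Lab 0.1859.
Proportional shares: Assembly 3,469.43; Machining 2,404.51; Packaging 1,198.81; Receiving 2,207.85; Quality Lab 2,119.39.
After rounding ($1): Assembly $3,469; Machining $2,405; Packaging $1,199; Receiving $2,208; Quality Lab $2,119. Sum = $11,400.
No rounding difference to absorb.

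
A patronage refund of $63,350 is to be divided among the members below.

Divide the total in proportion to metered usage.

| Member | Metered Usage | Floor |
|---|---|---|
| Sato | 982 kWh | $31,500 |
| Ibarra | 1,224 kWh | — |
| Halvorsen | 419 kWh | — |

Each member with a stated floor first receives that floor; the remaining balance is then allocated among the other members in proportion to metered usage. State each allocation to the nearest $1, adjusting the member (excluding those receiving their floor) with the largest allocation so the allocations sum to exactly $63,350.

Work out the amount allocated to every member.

Minimums first: Sato $31,500. Remaining pool $31,850.
Remaining pool split over remaining metered usage 1,643: Ibarra 23,727.57 → $23,728; Halvorsen 8,122.43 → $8,122.

Sato: $31,500; Ibarra: $23,728; Halvorsen: $8,122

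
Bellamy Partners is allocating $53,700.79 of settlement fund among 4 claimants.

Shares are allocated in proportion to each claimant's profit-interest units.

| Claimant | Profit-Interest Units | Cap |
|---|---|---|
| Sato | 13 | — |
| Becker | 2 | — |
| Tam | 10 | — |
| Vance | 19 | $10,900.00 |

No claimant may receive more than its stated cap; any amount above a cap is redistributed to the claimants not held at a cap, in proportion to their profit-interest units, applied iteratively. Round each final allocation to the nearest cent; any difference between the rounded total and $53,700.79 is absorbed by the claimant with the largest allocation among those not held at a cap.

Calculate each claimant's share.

Sato: $22,256.41 | Becker: $3,424.06 | Tam: $17,120.32 | Vance: $10,900.00

Total profit-interest units = 44.
Proportional shares (ignoring caps): Sato 15,866.1425; Becker 2,440.9450; Tam 12,204.7250; Vance 23,188.9775.
Held at cap: Vance ($10,900.00); balance $42,800.79 reallocated over remaining profit-interest units 25.
Redistributed shares: Sato 22,256.4108 → $22,256.41; Becker 3,424.0632 → $3,424.06; Tam 17,120.3160 → $17,120.32.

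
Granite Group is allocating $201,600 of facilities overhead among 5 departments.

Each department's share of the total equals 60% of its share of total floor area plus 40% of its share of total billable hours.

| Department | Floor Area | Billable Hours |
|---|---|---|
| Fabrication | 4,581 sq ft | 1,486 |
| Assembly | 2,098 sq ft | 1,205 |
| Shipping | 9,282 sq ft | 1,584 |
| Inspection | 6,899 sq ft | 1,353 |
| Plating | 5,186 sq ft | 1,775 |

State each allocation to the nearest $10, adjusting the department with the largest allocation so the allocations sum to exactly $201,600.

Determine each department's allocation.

Fabrication: $35,940 · Assembly: $22,170 · Shipping: $57,300 · Inspection: $44,490 · Plating: $41,700

Totals — floor area 28,046, billable hours 7,403.
Combined weights (60% floor area + 40% billable hours): Fabrication 0.1783; Assembly 0.1100; Shipping 0.2842; Inspection 0.2207; Plating 0.2069.
Unrounded shares: Fabrication 35,944.28; Assembly 22,174.42; Shipping 57,286.80; Inspection 44,492.87; Plating 41,701.64.
At nearest $10: Fabrication $35,940; Assembly $22,170; Shipping $57,290; Inspection $44,490; Plating $41,700. Sum = $201,590.
Difference $201,600 − $201,590 = +$10 applied to largest allocation (Shipping): Shipping becomes $57,300.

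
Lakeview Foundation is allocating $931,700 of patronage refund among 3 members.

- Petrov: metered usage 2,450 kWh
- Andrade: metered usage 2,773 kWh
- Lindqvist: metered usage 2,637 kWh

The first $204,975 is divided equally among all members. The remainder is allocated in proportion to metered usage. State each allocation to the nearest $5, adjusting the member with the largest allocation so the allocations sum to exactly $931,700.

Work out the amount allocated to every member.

Petrov: $294,850 · Andrade: $324,710 · Lindqvist: $312,140

Equal tier: $204,975 ÷ 3 = $68,325 apiece.
Remainder $726,725 by metered usage (total 7,860): Petrov 226,523.70 → $226,525; Andrade 256,387.84 → $256,390; Lindqvist 243,813.46 → $243,815.
Rounding difference −$5 on remainder applied to Andrade.
Totals: Petrov $68,325 + $226,525 = $294,850; Andrade $68,325 + $256,385 = $324,710; Lindqvist $68,325 + $243,815 = $312,140.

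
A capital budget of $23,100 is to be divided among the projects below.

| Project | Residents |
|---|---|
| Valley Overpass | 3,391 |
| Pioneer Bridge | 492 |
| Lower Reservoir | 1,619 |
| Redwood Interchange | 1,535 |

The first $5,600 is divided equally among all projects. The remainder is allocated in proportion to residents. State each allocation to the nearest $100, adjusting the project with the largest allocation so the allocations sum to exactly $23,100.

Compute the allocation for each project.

Equal tier: $5,600 ÷ 4 = $1,400 apiece.
Remainder $17,500 by residents (total 7,037): Valley Overpass 8,432.93 → $8,400; Pioneer Bridge 1,223.53 → $1,200; Lower Reservoir 4,026.22 → $4,000; Redwood Interchange 3,817.32 → $3,800.
Rounding difference +$100 on remainder applied to Valley Overpass.
Totals: Valley Overpass $1,400 + $8,500 = $9,900; Pioneer Bridge $1,400 + $1,200 = $2,600; Lower Reservoir $1,400 + $4,000 = $5,400; Redwood Interchange $1,400 + $3,800 = $5,200.

Valley Overpass: $9,900; Pioneer Bridge: $2,600; Lower Reservoir: $5,400; Redwood Interchange: $5,200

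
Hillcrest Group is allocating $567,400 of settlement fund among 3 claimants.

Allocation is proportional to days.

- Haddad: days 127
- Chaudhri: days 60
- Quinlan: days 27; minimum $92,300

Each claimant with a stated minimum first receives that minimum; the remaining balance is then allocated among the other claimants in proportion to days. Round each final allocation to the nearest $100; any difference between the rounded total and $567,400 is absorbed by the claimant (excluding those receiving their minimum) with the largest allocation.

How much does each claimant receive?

Minimums first: Quinlan $92,300. Balance $475,100.
Balance split over remaining days 187: Haddad 322,661.50 → $322,700; Chaudhri 152,438.50 → $152,400.

Haddad: $322,700 · Chaudhri: $152,400 · Quinlan: $92,300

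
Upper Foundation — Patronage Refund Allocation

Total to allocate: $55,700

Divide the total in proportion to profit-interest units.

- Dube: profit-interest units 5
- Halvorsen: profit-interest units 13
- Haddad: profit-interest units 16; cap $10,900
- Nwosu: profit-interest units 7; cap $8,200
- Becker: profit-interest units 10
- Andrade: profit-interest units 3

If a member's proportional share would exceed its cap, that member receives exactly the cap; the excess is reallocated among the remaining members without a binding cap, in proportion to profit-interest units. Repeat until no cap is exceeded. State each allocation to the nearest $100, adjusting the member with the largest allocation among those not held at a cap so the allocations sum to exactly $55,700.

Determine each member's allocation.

Sum of profit-interest units: 54.
Pro-rata shares before constraints: Dube 5,157.41; Halvorsen 13,409.26; Haddad 16,503.70; Nwosu 7,220.37; Becker 10,314.81; Andrade 3,094.44.
Capped: Haddad ($10,900); residual $44,800 reallocated over remaining profit-interest units 38.
Capped: Nwosu ($8,200); residual $36,600 reallocated over remaining profit-interest units 31.
Remaining shares: Dube 5,903.23 → $5,900; Halvorsen 15,348.39 → $15,300; Becker 11,806.45 → $11,800; Andrade 3,541.94 → $3,500.
Rounding difference +$100 applied to Halvorsen → $15,400.

Dube: $5,900; Halvorsen: $15,400; Haddad: $10,900; Nwosu: $8,200; Becker: $11,800; Andrade: $3,500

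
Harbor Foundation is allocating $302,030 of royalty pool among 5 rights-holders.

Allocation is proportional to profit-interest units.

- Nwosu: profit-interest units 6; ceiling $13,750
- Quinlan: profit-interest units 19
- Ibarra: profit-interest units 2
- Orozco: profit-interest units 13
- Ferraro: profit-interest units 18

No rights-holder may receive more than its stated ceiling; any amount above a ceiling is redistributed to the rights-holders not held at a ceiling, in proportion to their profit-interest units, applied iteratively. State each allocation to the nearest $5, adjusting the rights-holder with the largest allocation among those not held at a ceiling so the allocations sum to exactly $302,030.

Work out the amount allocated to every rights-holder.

Total profit-interest units = 58.
Pro-rata shares before constraints: Nwosu 31,244.48; Quinlan 98,940.86; Ibarra 10,414.83; Orozco 67,696.38; Ferraro 93,733.45.
Cap binds for Nwosu ($13,750); residual $288,280 reallocated over remaining profit-interest units 52.
Redistributed shares: Quinlan 105,333.08 → $105,335; Ibarra 11,087.69 → $11,090; Orozco 72,070.00 → $72,070; Ferraro 99,789.23 → $99,790.
Rounding difference −$5 applied to Quinlan → $105,330.

Nwosu: $13,750 · Quinlan: $105,330 · Ibarra: $11,090 · Orozco: $72,070 · Ferraro: $99,790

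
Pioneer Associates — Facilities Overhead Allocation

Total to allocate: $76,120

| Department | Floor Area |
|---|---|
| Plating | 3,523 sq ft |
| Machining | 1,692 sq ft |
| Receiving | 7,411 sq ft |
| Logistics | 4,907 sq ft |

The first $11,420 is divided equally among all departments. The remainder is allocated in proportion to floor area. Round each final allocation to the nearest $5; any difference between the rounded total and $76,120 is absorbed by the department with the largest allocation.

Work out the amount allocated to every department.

First tranche $11,420 split equally: $2,855 each.
Remainder $64,700 by floor area (total 17,533): Plating 13,000.52 → $13,000; Machining 6,243.79 → $6,245; Receiving 27,347.96 → $27,350; Logistics 18,107.73 → $18,110.
Rounding difference −$5 on remainder applied to Receiving.
Totals: Plating $2,855 + $13,000 = $15,855; Machining $2,855 + $6,245 = $9,100; Receiving $2,855 + $27,345 = $30,200; Logistics $2,855 + $18,110 = $20,965.

Plating: $15,855; Machining: $9,100; Receiving: $30,200; Logistics: $20,965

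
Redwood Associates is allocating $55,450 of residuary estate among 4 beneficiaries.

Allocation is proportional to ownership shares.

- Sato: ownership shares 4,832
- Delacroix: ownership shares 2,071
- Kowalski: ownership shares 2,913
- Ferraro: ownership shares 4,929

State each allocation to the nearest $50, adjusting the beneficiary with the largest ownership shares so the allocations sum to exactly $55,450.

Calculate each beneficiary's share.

Total ownership shares = 4,832 + 2,071 + 2,913 + 4,929 = 14,745.
Pro-rata amounts: Sato 18,171.20; Delacroix 7,788.20; Kowalski 10,954.62; Ferraro 18,535.98.
Rounded to nearest $50: Sato $18,150; Delacroix $7,800; Kowalski $10,950; Ferraro $18,550. Sum = $55,450.
Sum already equals the total — no adjustment.

Sato: $18,150 · Delacroix: $7,800 · Kowalski: $10,950 · Ferraro: $18,550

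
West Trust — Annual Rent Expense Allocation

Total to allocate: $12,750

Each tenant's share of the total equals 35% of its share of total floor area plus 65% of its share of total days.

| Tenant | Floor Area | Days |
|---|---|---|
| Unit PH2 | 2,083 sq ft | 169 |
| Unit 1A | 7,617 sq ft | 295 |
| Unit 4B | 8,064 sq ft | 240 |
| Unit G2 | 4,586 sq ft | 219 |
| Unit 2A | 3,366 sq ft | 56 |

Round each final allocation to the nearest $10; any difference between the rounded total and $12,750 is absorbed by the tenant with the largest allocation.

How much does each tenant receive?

Unit PH2: $1,790; Unit 1A: $3,820; Unit 4B: $3,430; Unit G2: $2,650; Unit 2A: $1,060

Totals — floor area 25,716, days 979.
Composite weights (35% floor area + 65% days): Unit PH2 0.1406; Unit 1A 0.2995; Unit 4B 0.2691; Unit G2 0.2078; Unit 2A 0.0830.
Raw shares: Unit PH2 1,792.09; Unit 1A 3,819.03; Unit 4B 3,431.01; Unit G2 2,649.70; Unit 2A 1,058.16.
After rounding ($10): Unit PH2 $1,790; Unit 1A $3,820; Unit 4B $3,430; Unit G2 $2,650; Unit 2A $1,060. Sum = $12,750.
Sum already equals the total — no adjustment.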